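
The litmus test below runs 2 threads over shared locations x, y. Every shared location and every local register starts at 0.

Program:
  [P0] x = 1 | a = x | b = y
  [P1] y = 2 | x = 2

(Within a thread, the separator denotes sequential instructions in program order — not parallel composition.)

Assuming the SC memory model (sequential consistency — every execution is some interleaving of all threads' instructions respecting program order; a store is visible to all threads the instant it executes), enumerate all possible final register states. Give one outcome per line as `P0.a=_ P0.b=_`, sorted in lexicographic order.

P0.a=1 P0.b=0
P0.a=1 P0.b=2
P0.a=2 P0.b=2

outcome vector order: (P0.a,P0.b)
|SC outcomes| = 3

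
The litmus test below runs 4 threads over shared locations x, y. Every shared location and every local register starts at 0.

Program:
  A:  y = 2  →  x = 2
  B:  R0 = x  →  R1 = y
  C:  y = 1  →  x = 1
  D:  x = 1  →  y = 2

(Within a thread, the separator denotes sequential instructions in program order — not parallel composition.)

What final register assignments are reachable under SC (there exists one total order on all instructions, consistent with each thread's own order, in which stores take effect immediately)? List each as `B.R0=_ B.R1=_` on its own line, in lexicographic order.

outcome vector order: (B.R0,B.R1)
|SC outcomes| = 8

B.R0=0 B.R1=0
B.R0=0 B.R1=1
B.R0=0 B.R1=2
B.R0=1 B.R1=0
B.R0=1 B.R1=1
B.R0=1 B.R1=2
B.R0=2 B.R1=1
B.R0=2 B.R1=2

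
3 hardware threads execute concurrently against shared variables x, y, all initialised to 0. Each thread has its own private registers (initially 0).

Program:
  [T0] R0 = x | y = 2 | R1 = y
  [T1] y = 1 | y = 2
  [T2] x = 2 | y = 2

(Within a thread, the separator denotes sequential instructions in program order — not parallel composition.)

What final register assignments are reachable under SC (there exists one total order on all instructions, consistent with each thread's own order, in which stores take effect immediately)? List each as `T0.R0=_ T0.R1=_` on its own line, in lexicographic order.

T0.R0=0 T0.R1=1
T0.R0=0 T0.R1=2
T0.R0=2 T0.R1=1
T0.R0=2 T0.R1=2

outcome vector order: (T0.R0,T0.R1)
|SC outcomes| = 4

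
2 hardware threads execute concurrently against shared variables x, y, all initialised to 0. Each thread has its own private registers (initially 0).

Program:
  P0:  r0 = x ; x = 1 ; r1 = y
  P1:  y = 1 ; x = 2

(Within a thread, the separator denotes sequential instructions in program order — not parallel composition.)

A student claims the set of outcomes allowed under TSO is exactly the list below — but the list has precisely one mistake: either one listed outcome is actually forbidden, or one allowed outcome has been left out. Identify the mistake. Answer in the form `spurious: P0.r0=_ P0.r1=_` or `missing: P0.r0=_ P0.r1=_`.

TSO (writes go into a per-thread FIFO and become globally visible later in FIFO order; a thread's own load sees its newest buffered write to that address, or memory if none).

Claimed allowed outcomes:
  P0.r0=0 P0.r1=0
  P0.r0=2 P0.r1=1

outcome vector order: (P0.r0,P0.r1)
TSO: 3 outcomes — {00, 01, 21}
TSO∖claimed = {01}

missing: P0.r0=0 P0.r1=1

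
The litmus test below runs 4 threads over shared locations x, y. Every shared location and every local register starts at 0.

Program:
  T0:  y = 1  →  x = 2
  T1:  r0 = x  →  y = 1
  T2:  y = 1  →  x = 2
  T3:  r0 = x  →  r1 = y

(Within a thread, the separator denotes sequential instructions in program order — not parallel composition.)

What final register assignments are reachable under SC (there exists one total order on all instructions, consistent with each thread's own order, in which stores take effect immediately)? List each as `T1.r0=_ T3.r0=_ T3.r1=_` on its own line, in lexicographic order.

T1.r0=0 T3.r0=0 T3.r1=0
T1.r0=0 T3.r0=0 T3.r1=1
T1.r0=0 T3.r0=2 T3.r1=1
T1.r0=2 T3.r0=0 T3.r1=0
T1.r0=2 T3.r0=0 T3.r1=1
T1.r0=2 T3.r0=2 T3.r1=1

outcome vector order: (T1.r0,T3.r0,T3.r1)
|SC outcomes| = 6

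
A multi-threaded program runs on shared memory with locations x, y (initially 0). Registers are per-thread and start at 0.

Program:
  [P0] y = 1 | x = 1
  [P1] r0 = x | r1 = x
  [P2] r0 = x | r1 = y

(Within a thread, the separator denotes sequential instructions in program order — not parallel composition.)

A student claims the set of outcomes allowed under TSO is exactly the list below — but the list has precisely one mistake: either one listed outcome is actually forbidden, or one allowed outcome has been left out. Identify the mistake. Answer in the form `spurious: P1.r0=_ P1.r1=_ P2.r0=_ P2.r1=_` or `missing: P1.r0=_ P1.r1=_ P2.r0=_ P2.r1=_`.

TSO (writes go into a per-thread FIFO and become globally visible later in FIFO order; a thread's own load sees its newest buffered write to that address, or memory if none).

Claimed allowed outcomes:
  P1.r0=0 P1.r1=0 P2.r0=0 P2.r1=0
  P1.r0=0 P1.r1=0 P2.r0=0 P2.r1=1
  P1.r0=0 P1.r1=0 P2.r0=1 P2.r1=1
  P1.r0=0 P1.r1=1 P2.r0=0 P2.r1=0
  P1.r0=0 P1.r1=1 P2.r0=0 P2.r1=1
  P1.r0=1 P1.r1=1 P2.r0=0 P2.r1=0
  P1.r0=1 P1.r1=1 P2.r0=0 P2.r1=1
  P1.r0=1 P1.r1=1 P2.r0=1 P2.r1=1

missing: P1.r0=0 P1.r1=1 P2.r0=1 P2.r1=1

outcome vector order: (P1.r0,P1.r1,P2.r0,P2.r1)
TSO (9): <0 0 0 0>; <0 0 0 1>; <0 0 1 1>; <0 1 0 0>; <0 1 0 1>; <0 1 1 1>; <1 1 0 0>; <1 1 0 1>; <1 1 1 1>
TSO∖claimed = {<0 1 1 1>}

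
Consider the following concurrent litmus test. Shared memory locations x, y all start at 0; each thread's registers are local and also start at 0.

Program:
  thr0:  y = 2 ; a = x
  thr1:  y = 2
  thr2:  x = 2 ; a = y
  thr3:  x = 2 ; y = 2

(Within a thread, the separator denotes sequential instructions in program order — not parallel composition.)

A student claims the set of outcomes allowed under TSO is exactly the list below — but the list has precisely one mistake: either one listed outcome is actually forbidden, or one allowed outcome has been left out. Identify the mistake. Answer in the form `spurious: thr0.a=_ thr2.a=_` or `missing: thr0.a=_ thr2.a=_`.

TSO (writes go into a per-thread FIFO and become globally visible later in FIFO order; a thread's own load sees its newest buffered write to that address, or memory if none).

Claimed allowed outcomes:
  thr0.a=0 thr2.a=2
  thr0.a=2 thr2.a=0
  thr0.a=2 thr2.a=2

missing: thr0.a=0 thr2.a=0

outcome vector order: (thr0.a,thr2.a)
[TSO] allowed = {(0,0); (0,2); (2,0); (2,2)}
TSO∖claimed = {(0,0)}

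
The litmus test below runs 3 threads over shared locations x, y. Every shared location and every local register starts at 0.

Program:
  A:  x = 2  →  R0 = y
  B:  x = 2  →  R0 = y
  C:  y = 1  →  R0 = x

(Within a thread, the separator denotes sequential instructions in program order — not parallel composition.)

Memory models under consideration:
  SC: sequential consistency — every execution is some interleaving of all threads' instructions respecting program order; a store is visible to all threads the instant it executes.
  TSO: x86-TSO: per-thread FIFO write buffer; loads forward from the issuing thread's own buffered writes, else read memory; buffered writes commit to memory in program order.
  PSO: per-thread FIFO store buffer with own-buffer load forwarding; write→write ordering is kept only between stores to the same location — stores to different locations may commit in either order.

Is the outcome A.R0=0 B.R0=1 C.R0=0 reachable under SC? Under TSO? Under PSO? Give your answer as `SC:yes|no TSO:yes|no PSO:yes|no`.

SC:no TSO:yes PSO:yes

outcome vector order: (A.R0,B.R0,C.R0)
under SC → (0,0,2) (0,1,2) (1,0,2) (1,1,0) (1,1,2)
under TSO → (0,0,0) (0,0,2) (0,1,0) (0,1,2) (1,0,0) (1,0,2) (1,1,0) (1,1,2)
under PSO → (0,0,0) (0,0,2) (0,1,0) (0,1,2) (1,0,0) (1,0,2) (1,1,0) (1,1,2)
target (0,1,0) ∈ {TSO,PSO}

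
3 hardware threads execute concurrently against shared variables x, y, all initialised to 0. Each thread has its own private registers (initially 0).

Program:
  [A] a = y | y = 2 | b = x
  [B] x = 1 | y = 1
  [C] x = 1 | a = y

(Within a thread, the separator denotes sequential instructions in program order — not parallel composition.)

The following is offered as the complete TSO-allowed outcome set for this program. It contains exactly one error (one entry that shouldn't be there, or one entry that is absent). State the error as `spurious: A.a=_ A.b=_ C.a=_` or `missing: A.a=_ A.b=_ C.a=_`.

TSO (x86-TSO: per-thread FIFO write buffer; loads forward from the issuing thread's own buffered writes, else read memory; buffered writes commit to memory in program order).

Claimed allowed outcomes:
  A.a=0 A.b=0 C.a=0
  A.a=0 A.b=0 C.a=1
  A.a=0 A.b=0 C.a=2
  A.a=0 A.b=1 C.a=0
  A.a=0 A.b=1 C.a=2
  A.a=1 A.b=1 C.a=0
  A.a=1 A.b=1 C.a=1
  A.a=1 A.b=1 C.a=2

outcome vector order: (A.a,A.b,C.a)
[TSO] allowed = {000; 001; 002; 010; 011; 012; 110; 111; 112}
TSO∖claimed = {011}

missing: A.a=0 A.b=1 C.a=1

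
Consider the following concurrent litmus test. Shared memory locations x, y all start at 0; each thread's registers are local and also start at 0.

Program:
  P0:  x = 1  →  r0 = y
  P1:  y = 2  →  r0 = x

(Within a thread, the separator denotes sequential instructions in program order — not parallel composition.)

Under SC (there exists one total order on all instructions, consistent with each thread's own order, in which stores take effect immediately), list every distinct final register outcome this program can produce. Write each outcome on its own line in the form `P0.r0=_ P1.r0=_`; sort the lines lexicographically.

P0.r0=0 P1.r0=1
P0.r0=2 P1.r0=0
P0.r0=2 P1.r0=1

outcome vector order: (P0.r0,P1.r0)
|SC outcomes| = 3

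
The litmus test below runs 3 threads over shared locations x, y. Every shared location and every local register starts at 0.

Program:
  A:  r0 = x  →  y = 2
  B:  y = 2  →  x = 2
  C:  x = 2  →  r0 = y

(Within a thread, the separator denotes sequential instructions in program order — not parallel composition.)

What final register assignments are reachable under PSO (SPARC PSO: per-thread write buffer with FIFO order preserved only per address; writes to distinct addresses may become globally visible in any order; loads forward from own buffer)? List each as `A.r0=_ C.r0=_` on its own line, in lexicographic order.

A.r0=0 C.r0=0
A.r0=0 C.r0=2
A.r0=2 C.r0=0
A.r0=2 C.r0=2

outcome vector order: (A.r0,C.r0)
|PSO outcomes| = 4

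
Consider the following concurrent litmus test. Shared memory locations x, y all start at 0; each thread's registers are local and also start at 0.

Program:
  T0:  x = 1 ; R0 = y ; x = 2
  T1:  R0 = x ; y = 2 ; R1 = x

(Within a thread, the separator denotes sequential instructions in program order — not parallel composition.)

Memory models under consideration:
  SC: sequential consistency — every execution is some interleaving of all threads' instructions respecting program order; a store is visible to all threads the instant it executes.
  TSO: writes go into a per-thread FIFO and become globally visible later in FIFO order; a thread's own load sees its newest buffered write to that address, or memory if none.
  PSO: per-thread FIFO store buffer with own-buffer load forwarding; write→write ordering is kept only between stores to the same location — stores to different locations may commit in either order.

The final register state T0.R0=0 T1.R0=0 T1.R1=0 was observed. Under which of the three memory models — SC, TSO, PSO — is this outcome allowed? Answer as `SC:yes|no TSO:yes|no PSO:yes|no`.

outcome vector order: (T0.R0,T1.R0,T1.R1)
[SC] allowed = {(0,0,1) (0,0,2) (0,1,1) (0,1,2) (0,2,2) (2,0,0) (2,0,1) (2,0,2) (2,1,1) (2,1,2)}
[TSO] allowed = {(0,0,0) (0,0,1) (0,0,2) (0,1,1) (0,1,2) (0,2,2) (2,0,0) (2,0,1) (2,0,2) (2,1,1) (2,1,2)}
[PSO] allowed = {(0,0,0) (0,0,1) (0,0,2) (0,1,1) (0,1,2) (0,2,2) (2,0,0) (2,0,1) (2,0,2) (2,1,1) (2,1,2)}
target (0,0,0) ∈ {TSO,PSO}

SC:no TSO:yes PSO:yes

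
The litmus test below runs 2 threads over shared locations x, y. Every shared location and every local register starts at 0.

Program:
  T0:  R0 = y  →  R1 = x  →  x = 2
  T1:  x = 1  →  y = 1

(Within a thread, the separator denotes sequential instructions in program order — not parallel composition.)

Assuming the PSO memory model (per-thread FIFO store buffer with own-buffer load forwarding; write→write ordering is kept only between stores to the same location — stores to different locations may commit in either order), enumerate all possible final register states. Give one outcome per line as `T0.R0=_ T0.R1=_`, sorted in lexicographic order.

T0.R0=0 T0.R1=0
T0.R0=0 T0.R1=1
T0.R0=1 T0.R1=0
T0.R0=1 T0.R1=1

outcome vector order: (T0.R0,T0.R1)
|PSO outcomes| = 4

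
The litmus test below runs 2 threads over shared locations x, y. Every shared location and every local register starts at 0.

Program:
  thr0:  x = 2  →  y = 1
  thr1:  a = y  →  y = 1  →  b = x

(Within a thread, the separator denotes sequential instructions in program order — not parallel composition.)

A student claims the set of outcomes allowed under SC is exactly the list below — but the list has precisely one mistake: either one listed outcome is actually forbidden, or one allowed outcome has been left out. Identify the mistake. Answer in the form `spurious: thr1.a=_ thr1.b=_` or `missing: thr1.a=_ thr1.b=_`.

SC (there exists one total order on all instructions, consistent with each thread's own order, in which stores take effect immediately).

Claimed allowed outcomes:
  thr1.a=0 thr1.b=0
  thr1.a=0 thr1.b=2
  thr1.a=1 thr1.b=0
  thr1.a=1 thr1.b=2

outcome vector order: (thr1.a,thr1.b)
[SC] allowed = {0/0; 0/2; 1/2}
claimed∖SC = {1/0}

spurious: thr1.a=1 thr1.b=0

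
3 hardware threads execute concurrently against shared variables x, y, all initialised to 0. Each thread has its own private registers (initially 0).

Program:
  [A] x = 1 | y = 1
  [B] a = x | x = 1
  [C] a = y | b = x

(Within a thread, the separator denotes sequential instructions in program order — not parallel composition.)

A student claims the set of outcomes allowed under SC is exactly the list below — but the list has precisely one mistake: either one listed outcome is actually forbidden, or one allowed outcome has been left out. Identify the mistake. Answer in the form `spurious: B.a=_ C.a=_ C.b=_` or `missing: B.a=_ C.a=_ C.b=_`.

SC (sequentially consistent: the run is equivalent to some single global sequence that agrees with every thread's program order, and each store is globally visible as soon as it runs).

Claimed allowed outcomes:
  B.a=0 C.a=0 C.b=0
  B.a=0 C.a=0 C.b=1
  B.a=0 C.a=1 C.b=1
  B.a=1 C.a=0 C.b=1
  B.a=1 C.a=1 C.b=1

missing: B.a=1 C.a=0 C.b=0

outcome vector order: (B.a,C.a,C.b)
SC (6): (0,0,0), (0,0,1), (0,1,1), (1,0,0), (1,0,1), (1,1,1)
SC∖claimed = {(1,0,0)}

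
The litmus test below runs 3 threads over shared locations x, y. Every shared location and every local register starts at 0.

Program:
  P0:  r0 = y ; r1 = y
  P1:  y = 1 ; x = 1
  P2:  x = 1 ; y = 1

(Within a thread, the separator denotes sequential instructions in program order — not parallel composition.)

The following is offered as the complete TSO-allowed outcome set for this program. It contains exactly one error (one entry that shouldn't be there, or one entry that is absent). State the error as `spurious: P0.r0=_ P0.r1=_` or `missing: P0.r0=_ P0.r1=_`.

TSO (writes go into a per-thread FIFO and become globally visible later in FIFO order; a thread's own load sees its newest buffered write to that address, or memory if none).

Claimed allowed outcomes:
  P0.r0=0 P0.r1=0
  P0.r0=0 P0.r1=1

missing: P0.r0=1 P0.r1=1

outcome vector order: (P0.r0,P0.r1)
TSO: 3 outcomes — {00 01 11}
TSO∖claimed = {11}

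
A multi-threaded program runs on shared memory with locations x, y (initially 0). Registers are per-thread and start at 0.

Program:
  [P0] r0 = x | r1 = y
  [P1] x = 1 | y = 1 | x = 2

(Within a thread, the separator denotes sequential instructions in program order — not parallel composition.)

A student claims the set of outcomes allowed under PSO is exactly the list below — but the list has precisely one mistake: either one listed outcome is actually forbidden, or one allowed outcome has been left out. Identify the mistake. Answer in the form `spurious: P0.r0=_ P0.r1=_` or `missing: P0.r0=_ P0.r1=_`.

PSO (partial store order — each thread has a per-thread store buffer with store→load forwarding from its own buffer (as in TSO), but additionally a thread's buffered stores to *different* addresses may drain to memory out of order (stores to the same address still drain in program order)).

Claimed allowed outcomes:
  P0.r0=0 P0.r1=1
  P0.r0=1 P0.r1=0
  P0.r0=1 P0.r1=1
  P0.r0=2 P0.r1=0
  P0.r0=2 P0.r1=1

missing: P0.r0=0 P0.r1=0

outcome vector order: (P0.r0,P0.r1)
PSO (6): <0 0>; <0 1>; <1 0>; <1 1>; <2 0>; <2 1>
PSO∖claimed = {<0 0>}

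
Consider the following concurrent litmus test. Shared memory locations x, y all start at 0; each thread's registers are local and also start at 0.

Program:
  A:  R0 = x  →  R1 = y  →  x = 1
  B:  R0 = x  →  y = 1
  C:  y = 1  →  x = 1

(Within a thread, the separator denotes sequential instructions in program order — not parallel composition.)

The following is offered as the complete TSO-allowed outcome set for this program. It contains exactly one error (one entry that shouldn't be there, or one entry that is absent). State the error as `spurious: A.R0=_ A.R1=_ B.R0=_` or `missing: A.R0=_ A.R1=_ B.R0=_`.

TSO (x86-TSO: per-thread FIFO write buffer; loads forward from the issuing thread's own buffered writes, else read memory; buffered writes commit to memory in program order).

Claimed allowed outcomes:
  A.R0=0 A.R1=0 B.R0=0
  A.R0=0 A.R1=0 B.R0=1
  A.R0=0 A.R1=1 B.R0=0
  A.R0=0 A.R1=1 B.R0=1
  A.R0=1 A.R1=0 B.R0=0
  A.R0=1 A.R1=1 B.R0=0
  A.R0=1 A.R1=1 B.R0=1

spurious: A.R0=1 A.R1=0 B.R0=0

outcome vector order: (A.R0,A.R1,B.R0)
[TSO] allowed = {(0,0,0) (0,0,1) (0,1,0) (0,1,1) (1,1,0) (1,1,1)}
claimed∖TSO = {(1,0,0)}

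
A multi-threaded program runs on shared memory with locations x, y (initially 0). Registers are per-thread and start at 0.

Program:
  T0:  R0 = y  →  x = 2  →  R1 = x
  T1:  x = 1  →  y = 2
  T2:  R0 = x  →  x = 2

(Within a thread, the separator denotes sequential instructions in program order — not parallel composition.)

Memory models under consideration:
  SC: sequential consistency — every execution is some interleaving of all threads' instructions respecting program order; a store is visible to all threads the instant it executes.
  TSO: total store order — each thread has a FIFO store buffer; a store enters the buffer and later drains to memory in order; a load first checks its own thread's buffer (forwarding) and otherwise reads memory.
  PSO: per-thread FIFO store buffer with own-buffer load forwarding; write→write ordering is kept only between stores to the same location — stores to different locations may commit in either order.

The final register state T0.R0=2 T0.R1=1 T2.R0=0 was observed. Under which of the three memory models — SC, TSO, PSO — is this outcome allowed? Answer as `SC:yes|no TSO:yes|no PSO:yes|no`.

outcome vector order: (T0.R0,T0.R1,T2.R0)
SC (9): 010; 011; 012; 020; 021; 022; 220; 221; 222
TSO (9): 010; 011; 012; 020; 021; 022; 220; 221; 222
PSO (12): 010; 011; 012; 020; 021; 022; 210; 211; 212; 220; 221; 222
target 210 ∈ {PSO}

SC:no TSO:no PSO:yes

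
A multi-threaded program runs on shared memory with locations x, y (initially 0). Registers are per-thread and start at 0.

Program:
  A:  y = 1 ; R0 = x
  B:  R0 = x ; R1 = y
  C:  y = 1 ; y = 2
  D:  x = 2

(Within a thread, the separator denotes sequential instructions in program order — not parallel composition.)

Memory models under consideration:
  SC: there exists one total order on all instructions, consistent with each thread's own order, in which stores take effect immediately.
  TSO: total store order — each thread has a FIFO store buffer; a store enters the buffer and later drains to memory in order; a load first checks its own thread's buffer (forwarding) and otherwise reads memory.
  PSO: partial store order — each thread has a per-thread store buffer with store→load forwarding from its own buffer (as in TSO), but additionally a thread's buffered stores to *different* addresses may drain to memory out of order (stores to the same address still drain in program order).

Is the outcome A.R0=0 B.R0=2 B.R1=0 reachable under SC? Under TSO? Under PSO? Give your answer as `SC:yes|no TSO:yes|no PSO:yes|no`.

SC:no TSO:yes PSO:yes

outcome vector order: (A.R0,B.R0,B.R1)
SC: 11 outcomes — {000; 001; 002; 021; 022; 200; 201; 202; 220; 221; 222}
TSO: 12 outcomes — {000; 001; 002; 020; 021; 022; 200; 201; 202; 220; 221; 222}
PSO: 12 outcomes — {000; 001; 002; 020; 021; 022; 200; 201; 202; 220; 221; 222}
target 020 ∈ {TSO,PSO}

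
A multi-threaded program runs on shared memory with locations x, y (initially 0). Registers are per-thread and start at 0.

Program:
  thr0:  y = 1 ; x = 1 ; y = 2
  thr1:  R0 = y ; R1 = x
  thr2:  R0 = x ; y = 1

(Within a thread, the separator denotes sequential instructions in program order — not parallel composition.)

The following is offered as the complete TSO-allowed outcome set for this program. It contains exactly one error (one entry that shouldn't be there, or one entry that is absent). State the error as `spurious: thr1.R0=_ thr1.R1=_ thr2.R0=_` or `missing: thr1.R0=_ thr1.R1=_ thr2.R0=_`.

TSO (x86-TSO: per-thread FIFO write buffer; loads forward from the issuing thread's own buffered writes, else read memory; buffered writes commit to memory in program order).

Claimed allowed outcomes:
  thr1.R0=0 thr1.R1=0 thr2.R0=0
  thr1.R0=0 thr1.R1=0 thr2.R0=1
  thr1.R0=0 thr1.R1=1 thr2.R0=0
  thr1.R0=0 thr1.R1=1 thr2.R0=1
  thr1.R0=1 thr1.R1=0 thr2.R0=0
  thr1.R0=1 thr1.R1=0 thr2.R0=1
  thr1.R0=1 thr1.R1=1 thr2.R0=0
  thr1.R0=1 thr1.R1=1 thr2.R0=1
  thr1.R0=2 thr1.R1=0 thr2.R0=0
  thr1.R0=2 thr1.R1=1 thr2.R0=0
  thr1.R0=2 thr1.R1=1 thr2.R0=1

outcome vector order: (thr1.R0,thr1.R1,thr2.R0)
[TSO] allowed = {000 001 010 011 100 101 110 111 210 211}
claimed∖TSO = {200}

spurious: thr1.R0=2 thr1.R1=0 thr2.R0=0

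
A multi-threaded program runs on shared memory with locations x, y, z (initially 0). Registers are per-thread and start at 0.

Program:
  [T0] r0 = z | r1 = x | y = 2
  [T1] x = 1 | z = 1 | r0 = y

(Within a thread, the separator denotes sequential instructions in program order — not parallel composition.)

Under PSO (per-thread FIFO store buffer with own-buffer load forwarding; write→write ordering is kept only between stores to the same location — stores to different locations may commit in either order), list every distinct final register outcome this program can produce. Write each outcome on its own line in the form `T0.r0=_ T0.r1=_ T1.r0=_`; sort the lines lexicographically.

outcome vector order: (T0.r0,T0.r1,T1.r0)
|PSO outcomes| = 8

T0.r0=0 T0.r1=0 T1.r0=0
T0.r0=0 T0.r1=0 T1.r0=2
T0.r0=0 T0.r1=1 T1.r0=0
T0.r0=0 T0.r1=1 T1.r0=2
T0.r0=1 T0.r1=0 T1.r0=0
T0.r0=1 T0.r1=0 T1.r0=2
T0.r0=1 T0.r1=1 T1.r0=0
T0.r0=1 T0.r1=1 T1.r0=2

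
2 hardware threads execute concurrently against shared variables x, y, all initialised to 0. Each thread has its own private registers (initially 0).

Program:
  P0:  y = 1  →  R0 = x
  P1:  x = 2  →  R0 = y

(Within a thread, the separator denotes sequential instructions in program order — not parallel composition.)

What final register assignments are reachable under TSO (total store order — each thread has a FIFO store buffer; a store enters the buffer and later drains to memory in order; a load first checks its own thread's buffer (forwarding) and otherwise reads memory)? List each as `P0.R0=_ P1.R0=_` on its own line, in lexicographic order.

outcome vector order: (P0.R0,P1.R0)
|TSO outcomes| = 4

P0.R0=0 P1.R0=0
P0.R0=0 P1.R0=1
P0.R0=2 P1.R0=0
P0.R0=2 P1.R0=1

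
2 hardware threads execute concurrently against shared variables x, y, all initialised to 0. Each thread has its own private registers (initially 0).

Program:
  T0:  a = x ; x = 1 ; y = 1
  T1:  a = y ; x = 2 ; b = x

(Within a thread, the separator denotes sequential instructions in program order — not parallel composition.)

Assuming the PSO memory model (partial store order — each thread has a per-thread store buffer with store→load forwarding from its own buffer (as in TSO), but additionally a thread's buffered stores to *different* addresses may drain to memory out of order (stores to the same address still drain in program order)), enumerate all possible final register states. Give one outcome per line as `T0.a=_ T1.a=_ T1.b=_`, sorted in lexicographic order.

T0.a=0 T1.a=0 T1.b=1
T0.a=0 T1.a=0 T1.b=2
T0.a=0 T1.a=1 T1.b=1
T0.a=0 T1.a=1 T1.b=2
T0.a=2 T1.a=0 T1.b=1
T0.a=2 T1.a=0 T1.b=2

outcome vector order: (T0.a,T1.a,T1.b)
|PSO outcomes| = 6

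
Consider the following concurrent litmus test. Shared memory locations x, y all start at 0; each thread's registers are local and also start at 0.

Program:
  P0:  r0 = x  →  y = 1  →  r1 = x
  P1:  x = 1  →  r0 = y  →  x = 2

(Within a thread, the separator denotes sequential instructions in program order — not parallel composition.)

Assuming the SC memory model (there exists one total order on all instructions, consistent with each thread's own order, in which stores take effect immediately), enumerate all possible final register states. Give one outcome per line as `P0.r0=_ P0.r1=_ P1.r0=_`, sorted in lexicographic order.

outcome vector order: (P0.r0,P0.r1,P1.r0)
|SC outcomes| = 10

P0.r0=0 P0.r1=0 P1.r0=1
P0.r0=0 P0.r1=1 P1.r0=0
P0.r0=0 P0.r1=1 P1.r0=1
P0.r0=0 P0.r1=2 P1.r0=0
P0.r0=0 P0.r1=2 P1.r0=1
P0.r0=1 P0.r1=1 P1.r0=0
P0.r0=1 P0.r1=1 P1.r0=1
P0.r0=1 P0.r1=2 P1.r0=0
P0.r0=1 P0.r1=2 P1.r0=1
P0.r0=2 P0.r1=2 P1.r0=0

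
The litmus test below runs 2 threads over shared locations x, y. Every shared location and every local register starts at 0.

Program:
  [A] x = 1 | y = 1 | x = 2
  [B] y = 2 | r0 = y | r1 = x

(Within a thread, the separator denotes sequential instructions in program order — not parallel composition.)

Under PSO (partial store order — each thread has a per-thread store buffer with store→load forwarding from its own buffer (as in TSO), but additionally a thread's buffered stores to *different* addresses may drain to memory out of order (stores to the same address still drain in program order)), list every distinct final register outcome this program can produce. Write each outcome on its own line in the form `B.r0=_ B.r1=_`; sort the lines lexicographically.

outcome vector order: (B.r0,B.r1)
|PSO outcomes| = 6

B.r0=1 B.r1=0
B.r0=1 B.r1=1
B.r0=1 B.r1=2
B.r0=2 B.r1=0
B.r0=2 B.r1=1
B.r0=2 B.r1=2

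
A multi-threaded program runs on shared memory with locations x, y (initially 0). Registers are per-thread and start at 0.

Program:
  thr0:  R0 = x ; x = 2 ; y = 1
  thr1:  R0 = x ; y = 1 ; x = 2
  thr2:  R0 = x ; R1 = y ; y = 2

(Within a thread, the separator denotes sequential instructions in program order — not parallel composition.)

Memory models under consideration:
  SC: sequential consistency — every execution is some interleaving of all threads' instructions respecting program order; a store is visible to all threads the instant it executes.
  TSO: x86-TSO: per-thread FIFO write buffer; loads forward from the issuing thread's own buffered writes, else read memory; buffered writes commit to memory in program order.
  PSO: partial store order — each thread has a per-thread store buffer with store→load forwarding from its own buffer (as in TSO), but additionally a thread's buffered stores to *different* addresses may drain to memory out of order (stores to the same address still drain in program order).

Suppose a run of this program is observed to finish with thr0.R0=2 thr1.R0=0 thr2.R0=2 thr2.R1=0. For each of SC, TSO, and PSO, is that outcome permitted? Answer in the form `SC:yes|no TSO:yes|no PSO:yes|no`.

SC:no TSO:no PSO:yes

outcome vector order: (thr0.R0,thr1.R0,thr2.R0,thr2.R1)
[SC] allowed = {(0,0,0,0); (0,0,0,1); (0,0,2,0); (0,0,2,1); (0,2,0,0); (0,2,0,1); (0,2,2,0); (0,2,2,1); (2,0,0,0); (2,0,0,1); (2,0,2,1)}
[TSO] allowed = {(0,0,0,0); (0,0,0,1); (0,0,2,0); (0,0,2,1); (0,2,0,0); (0,2,0,1); (0,2,2,0); (0,2,2,1); (2,0,0,0); (2,0,0,1); (2,0,2,1)}
[PSO] allowed = {(0,0,0,0); (0,0,0,1); (0,0,2,0); (0,0,2,1); (0,2,0,0); (0,2,0,1); (0,2,2,0); (0,2,2,1); (2,0,0,0); (2,0,0,1); (2,0,2,0); (2,0,2,1)}
target (2,0,2,0) ∈ {PSO}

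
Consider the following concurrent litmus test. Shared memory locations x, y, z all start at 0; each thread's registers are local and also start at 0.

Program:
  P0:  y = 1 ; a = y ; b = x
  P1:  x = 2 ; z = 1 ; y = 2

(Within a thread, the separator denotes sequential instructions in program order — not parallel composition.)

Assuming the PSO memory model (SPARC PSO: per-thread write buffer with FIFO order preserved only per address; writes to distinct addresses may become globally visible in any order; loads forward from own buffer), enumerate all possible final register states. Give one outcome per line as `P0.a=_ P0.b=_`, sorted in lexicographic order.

outcome vector order: (P0.a,P0.b)
|PSO outcomes| = 4

P0.a=1 P0.b=0
P0.a=1 P0.b=2
P0.a=2 P0.b=0
P0.a=2 P0.b=2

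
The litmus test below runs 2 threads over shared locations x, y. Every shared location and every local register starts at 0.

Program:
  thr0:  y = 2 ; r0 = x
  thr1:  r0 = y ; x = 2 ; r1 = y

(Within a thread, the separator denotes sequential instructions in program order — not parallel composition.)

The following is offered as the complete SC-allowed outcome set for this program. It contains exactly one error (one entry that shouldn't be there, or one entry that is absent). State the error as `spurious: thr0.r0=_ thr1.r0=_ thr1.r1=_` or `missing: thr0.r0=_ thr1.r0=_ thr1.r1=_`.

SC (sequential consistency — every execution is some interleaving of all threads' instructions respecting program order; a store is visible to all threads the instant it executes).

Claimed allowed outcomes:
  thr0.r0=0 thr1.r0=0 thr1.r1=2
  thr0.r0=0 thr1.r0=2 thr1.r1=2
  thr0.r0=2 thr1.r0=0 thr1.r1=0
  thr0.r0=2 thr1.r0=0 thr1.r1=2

missing: thr0.r0=2 thr1.r0=2 thr1.r1=2

outcome vector order: (thr0.r0,thr1.r0,thr1.r1)
SC (5): 0/0/2; 0/2/2; 2/0/0; 2/0/2; 2/2/2
SC∖claimed = {2/2/2}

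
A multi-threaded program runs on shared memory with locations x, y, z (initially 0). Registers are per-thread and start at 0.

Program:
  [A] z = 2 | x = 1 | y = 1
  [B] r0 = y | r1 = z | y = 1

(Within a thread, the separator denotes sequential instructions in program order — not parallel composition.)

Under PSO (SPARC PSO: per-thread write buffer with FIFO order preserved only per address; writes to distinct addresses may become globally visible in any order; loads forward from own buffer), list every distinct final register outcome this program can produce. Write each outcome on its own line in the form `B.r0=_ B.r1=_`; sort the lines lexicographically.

outcome vector order: (B.r0,B.r1)
|PSO outcomes| = 4

B.r0=0 B.r1=0
B.r0=0 B.r1=2
B.r0=1 B.r1=0
B.r0=1 B.r1=2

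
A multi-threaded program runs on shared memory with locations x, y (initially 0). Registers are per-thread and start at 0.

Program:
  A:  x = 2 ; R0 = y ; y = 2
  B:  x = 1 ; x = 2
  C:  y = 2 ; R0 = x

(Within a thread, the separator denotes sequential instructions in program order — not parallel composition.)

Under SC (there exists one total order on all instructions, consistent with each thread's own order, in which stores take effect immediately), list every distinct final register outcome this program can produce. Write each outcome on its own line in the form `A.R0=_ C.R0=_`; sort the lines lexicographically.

outcome vector order: (A.R0,C.R0)
|SC outcomes| = 5

A.R0=0 C.R0=1
A.R0=0 C.R0=2
A.R0=2 C.R0=0
A.R0=2 C.R0=1
A.R0=2 C.R0=2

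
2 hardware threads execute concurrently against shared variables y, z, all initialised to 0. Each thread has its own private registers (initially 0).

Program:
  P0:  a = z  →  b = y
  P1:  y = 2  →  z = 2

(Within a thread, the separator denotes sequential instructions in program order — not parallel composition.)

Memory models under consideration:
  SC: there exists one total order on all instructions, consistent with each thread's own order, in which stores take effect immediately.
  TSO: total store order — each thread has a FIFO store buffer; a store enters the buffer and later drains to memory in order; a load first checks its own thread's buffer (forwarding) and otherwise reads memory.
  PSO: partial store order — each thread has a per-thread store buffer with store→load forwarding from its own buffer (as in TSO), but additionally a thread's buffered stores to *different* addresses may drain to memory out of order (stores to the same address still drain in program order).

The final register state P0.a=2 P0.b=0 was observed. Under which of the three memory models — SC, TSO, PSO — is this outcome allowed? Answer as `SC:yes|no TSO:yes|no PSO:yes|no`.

outcome vector order: (P0.a,P0.b)
SC: 3 outcomes — {(0,0); (0,2); (2,2)}
TSO: 3 outcomes — {(0,0); (0,2); (2,2)}
PSO: 4 outcomes — {(0,0); (0,2); (2,0); (2,2)}
target (2,0) ∈ {PSO}

SC:no TSO:no PSO:yes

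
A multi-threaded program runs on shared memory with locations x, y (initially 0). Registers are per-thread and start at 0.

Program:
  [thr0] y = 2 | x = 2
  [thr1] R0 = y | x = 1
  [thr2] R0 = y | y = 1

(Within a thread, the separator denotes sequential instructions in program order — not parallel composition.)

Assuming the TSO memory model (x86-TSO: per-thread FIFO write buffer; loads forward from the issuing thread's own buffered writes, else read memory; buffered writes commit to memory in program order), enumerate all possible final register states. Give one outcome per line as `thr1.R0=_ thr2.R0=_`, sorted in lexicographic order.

outcome vector order: (thr1.R0,thr2.R0)
|TSO outcomes| = 6

thr1.R0=0 thr2.R0=0
thr1.R0=0 thr2.R0=2
thr1.R0=1 thr2.R0=0
thr1.R0=1 thr2.R0=2
thr1.R0=2 thr2.R0=0
thr1.R0=2 thr2.R0=2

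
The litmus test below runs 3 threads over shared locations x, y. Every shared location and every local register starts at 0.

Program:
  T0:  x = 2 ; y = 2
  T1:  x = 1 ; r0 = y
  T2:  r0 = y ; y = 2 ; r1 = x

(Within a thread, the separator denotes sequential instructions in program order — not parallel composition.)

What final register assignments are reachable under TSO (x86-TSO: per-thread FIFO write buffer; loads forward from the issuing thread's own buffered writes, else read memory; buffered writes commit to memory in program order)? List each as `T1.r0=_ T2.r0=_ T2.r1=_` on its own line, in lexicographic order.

outcome vector order: (T1.r0,T2.r0,T2.r1)
|TSO outcomes| = 10

T1.r0=0 T2.r0=0 T2.r1=0
T1.r0=0 T2.r0=0 T2.r1=1
T1.r0=0 T2.r0=0 T2.r1=2
T1.r0=0 T2.r0=2 T2.r1=1
T1.r0=0 T2.r0=2 T2.r1=2
T1.r0=2 T2.r0=0 T2.r1=0
T1.r0=2 T2.r0=0 T2.r1=1
T1.r0=2 T2.r0=0 T2.r1=2
T1.r0=2 T2.r0=2 T2.r1=1
T1.r0=2 T2.r0=2 T2.r1=2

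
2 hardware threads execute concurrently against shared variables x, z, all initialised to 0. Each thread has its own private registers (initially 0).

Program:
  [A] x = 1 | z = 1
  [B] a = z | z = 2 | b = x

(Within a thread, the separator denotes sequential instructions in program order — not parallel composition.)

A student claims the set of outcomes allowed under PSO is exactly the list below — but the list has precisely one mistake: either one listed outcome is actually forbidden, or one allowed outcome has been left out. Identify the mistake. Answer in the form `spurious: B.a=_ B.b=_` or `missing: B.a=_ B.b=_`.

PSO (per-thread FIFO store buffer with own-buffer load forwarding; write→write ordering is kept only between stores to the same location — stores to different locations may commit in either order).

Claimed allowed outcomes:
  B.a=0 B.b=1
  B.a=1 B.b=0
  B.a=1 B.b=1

outcome vector order: (B.a,B.b)
[PSO] allowed = {00; 01; 10; 11}
PSO∖claimed = {00}

missing: B.a=0 B.b=0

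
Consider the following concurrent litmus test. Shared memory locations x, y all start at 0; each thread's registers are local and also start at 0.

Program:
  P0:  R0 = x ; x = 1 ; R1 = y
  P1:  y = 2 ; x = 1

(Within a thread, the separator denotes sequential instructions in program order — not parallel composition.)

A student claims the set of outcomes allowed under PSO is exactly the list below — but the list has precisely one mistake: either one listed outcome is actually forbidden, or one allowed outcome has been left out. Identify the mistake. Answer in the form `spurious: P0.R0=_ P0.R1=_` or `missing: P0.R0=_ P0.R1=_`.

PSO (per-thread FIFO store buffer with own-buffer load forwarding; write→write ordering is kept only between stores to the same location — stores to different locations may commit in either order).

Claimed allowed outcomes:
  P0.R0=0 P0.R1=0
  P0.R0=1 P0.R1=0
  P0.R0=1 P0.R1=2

missing: P0.R0=0 P0.R1=2

outcome vector order: (P0.R0,P0.R1)
under PSO → 00, 02, 10, 12
PSO∖claimed = {02}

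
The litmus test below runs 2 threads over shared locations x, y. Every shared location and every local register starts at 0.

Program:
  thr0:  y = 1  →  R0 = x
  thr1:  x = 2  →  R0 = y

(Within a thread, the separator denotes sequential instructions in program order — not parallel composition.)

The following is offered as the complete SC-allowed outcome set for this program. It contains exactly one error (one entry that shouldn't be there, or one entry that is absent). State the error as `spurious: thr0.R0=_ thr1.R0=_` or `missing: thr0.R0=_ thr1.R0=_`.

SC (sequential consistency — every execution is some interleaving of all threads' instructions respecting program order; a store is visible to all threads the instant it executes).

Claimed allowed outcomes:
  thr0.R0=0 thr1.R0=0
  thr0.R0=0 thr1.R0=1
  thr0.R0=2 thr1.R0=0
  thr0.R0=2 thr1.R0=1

spurious: thr0.R0=0 thr1.R0=0

outcome vector order: (thr0.R0,thr1.R0)
SC (3): (0,1); (2,0); (2,1)
claimed∖SC = {(0,0)}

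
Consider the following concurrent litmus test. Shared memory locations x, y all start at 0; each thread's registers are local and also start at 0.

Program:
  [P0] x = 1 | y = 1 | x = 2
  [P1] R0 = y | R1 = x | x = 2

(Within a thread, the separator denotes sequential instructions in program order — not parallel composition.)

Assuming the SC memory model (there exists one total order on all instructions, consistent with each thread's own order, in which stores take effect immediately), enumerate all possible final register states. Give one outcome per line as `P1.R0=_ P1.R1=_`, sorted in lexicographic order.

P1.R0=0 P1.R1=0
P1.R0=0 P1.R1=1
P1.R0=0 P1.R1=2
P1.R0=1 P1.R1=1
P1.R0=1 P1.R1=2

outcome vector order: (P1.R0,P1.R1)
|SC outcomes| = 5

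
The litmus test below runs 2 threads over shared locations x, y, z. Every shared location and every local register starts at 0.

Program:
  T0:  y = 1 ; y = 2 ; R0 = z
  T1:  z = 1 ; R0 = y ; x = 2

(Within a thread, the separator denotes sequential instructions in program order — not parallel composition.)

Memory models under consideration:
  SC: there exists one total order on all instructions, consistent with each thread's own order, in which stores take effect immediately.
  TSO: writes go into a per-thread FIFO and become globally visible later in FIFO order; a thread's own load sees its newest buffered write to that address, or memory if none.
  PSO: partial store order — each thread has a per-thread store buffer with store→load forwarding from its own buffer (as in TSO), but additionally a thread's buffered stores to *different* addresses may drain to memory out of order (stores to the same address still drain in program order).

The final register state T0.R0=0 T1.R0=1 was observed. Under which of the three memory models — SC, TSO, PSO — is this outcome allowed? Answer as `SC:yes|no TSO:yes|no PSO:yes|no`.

outcome vector order: (T0.R0,T1.R0)
[SC] allowed = {(0,2); (1,0); (1,1); (1,2)}
[TSO] allowed = {(0,0); (0,1); (0,2); (1,0); (1,1); (1,2)}
[PSO] allowed = {(0,0); (0,1); (0,2); (1,0); (1,1); (1,2)}
target (0,1) ∈ {TSO,PSO}

SC:no TSO:yes PSO:yes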